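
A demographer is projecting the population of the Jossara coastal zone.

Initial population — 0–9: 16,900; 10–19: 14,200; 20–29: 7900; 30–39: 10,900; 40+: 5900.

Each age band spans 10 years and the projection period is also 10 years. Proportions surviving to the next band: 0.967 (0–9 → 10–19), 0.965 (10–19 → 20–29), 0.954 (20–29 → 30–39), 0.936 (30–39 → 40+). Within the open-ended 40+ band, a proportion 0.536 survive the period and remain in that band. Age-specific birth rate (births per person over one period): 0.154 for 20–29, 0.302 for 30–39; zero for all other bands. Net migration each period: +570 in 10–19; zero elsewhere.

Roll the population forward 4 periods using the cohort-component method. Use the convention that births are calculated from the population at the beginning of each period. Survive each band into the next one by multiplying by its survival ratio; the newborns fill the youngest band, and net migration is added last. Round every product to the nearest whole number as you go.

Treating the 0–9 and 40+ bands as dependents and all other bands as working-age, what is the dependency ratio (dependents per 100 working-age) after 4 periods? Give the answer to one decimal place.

191.6

Let group 1 be 0–9 through group 5 = 40+.
Period 1:
Births: 7900 × 0.154 = 1217  |  10900 × 0.302 = 3292 → total 4509
Group 2: 16900 × 0.967 = 16342
Group 3: 14200 × 0.965 = 13703
Group 4: 7900 × 0.954 = 7537
Group 5: 10900 × 0.936 + 5900 × 0.536 = 10202 + 3162 = 13364
Net migration: Group 2 + 570 → 16912
End of period: [4509, 16912, 13703, 7537, 13364]
Period 2:
Births: 13703 × 0.154 = 2110  |  7537 × 0.302 = 2276 → total 4386
Group 2: 4509 × 0.967 = 4360
Group 3: 16912 × 0.965 = 16320
Group 4: 13703 × 0.954 = 13073
Group 5: 7537 × 0.936 + 13364 × 0.536 = 7055 + 7163 = 14218
Net migration: Group 2 + 570 → 4930
End of period: [4386, 4930, 16320, 13073, 14218]
Period 3:
Births: 16320 × 0.154 = 2513  |  13073 × 0.302 = 3948 → total 6461
Group 2: 4386 × 0.967 = 4241
Group 3: 4930 × 0.965 = 4757
Group 4: 16320 × 0.954 = 15569
Group 5: 13073 × 0.936 + 14218 × 0.536 = 12236 + 7621 = 19857
Net migration: Group 2 + 570 → 4811
End of period: [6461, 4811, 4757, 15569, 19857]
Period 4:
Births: 4757 × 0.154 = 733  |  15569 × 0.302 = 4702 → total 5435
Group 2: 6461 × 0.967 = 6248
Group 3: 4811 × 0.965 = 4643
Group 4: 4757 × 0.954 = 4538
Group 5: 15569 × 0.936 + 19857 × 0.536 = 14573 + 10643 = 25216
Net migration: Group 2 + 570 → 6818
End of period: [5435, 6818, 4643, 4538, 25216]
Dependents (band 0–9 + band 40+) = 5435 + 25216 = 30651; working-age = 15999; ratio = 30651/15999 × 100 = 191.6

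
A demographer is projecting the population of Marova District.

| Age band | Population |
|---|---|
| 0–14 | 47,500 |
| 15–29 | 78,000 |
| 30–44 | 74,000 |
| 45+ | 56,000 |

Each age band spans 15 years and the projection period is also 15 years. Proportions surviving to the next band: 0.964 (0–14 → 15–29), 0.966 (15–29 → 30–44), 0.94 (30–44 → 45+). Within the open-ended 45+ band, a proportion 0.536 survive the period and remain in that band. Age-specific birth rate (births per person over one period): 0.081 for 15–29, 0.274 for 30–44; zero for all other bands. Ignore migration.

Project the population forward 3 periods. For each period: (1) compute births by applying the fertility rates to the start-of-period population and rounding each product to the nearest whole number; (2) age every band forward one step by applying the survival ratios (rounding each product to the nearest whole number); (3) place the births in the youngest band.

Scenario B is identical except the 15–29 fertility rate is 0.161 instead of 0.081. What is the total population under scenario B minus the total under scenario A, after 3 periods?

Period 1.
Births: 78000 * 0.081 = 6318 ; 74000 * 0.274 = 20276 → 26594
15–29: 47500 * 0.964 = 45790
30–44: 78000 * 0.966 = 75348
45+: 74000 * 0.94 + 56000 * 0.536 = 69560 + 30016 = 99576
Population now: 0–14=26594, 15–29=45790, 30–44=75348, 45+=99576
Period 2.
Births: 45790 * 0.081 = 3709 ; 75348 * 0.274 = 20645 → 24354
15–29: 26594 * 0.964 = 25637
30–44: 45790 * 0.966 = 44233
45+: 75348 * 0.94 + 99576 * 0.536 = 70827 + 53373 = 124200
Population now: 0–14=24354, 15–29=25637, 30–44=44233, 45+=124200
Period 3.
Births: 25637 * 0.081 = 2077 ; 44233 * 0.274 = 12120 → 14197
15–29: 24354 * 0.964 = 23477
30–44: 25637 * 0.966 = 24765
45+: 44233 * 0.94 + 124200 * 0.536 = 41579 + 66571 = 108150
Population now: 0–14=14197, 15–29=23477, 30–44=24765, 45+=108150
Scenario A total after 3 periods: 170589
Scenario B projection —
Period 1.
Births: 78000 * 0.161 = 12558 ; 74000 * 0.274 = 20276 → 32834
15–29: 47500 * 0.964 = 45790
30–44: 78000 * 0.966 = 75348
45+: 74000 * 0.94 + 56000 * 0.536 = 69560 + 30016 = 99576
Population now: 0–14=32834, 15–29=45790, 30–44=75348, 45+=99576
Period 2.
Births: 45790 * 0.161 = 7372 ; 75348 * 0.274 = 20645 → 28017
15–29: 32834 * 0.964 = 31652
30–44: 45790 * 0.966 = 44233
45+: 75348 * 0.94 + 99576 * 0.536 = 70827 + 53373 = 124200
Population now: 0–14=28017, 15–29=31652, 30–44=44233, 45+=124200
Period 3.
Births: 31652 * 0.161 = 5096 ; 44233 * 0.274 = 12120 → 17216
15–29: 28017 * 0.964 = 27008
30–44: 31652 * 0.966 = 30576
45+: 44233 * 0.94 + 124200 * 0.536 = 41579 + 66571 = 108150
Population now: 0–14=17216, 15–29=27008, 30–44=30576, 45+=108150
Scenario B total after 3 periods: 182950
Difference B − A = 182950 − 170589 = 12361

12361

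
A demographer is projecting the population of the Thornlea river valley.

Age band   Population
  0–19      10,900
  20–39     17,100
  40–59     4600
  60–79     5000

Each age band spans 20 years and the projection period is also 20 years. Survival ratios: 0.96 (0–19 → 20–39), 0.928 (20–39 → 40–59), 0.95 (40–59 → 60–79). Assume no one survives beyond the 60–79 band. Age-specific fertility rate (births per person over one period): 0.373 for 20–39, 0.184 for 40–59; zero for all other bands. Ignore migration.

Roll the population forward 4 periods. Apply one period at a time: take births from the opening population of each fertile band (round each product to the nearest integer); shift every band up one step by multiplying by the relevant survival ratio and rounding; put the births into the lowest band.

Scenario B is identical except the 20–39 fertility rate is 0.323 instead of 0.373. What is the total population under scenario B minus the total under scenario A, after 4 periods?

-2405

— Period 1 —
Births: 17100 * 0.373 = 6378 ; 4600 * 0.184 = 846 → total 7224
20–39: 10900 * 0.96 = 10464
40–59: 17100 * 0.928 = 15869
60–79: 4600 * 0.95 = 4370
Population now: 0–19=7224, 20–39=10464, 40–59=15869, 60–79=4370
— Period 2 —
Births: 10464 * 0.373 = 3903 ; 15869 * 0.184 = 2920 → total 6823
20–39: 7224 * 0.96 = 6935
40–59: 10464 * 0.928 = 9711
60–79: 15869 * 0.95 = 15076
Population now: 0–19=6823, 20–39=6935, 40–59=9711, 60–79=15076
— Period 3 —
Births: 6935 * 0.373 = 2587 ; 9711 * 0.184 = 1787 → total 4374
20–39: 6823 * 0.96 = 6550
40–59: 6935 * 0.928 = 6436
60–79: 9711 * 0.95 = 9225
Population now: 0–19=4374, 20–39=6550, 40–59=6436, 60–79=9225
— Period 4 —
Births: 6550 * 0.373 = 2443 ; 6436 * 0.184 = 1184 → total 3627
20–39: 4374 * 0.96 = 4199
40–59: 6550 * 0.928 = 6078
60–79: 6436 * 0.95 = 6114
Population now: 0–19=3627, 20–39=4199, 40–59=6078, 60–79=6114
Scenario A total after 4 periods: 20018
Scenario B projection —
— Period 1 —
Births: 17100 * 0.323 = 5523 ; 4600 * 0.184 = 846 → total 6369
20–39: 10900 * 0.96 = 10464
40–59: 17100 * 0.928 = 15869
60–79: 4600 * 0.95 = 4370
Population now: 0–19=6369, 20–39=10464, 40–59=15869, 60–79=4370
— Period 2 —
Births: 10464 * 0.323 = 3380 ; 15869 * 0.184 = 2920 → total 6300
20–39: 6369 * 0.96 = 6114
40–59: 10464 * 0.928 = 9711
60–79: 15869 * 0.95 = 15076
Population now: 0–19=6300, 20–39=6114, 40–59=9711, 60–79=15076
— Period 3 —
Births: 6114 * 0.323 = 1975 ; 9711 * 0.184 = 1787 → total 3762
20–39: 6300 * 0.96 = 6048
40–59: 6114 * 0.928 = 5674
60–79: 9711 * 0.95 = 9225
Population now: 0–19=3762, 20–39=6048, 40–59=5674, 60–79=9225
— Period 4 —
Births: 6048 * 0.323 = 1954 ; 5674 * 0.184 = 1044 → total 2998
20–39: 3762 * 0.96 = 3612
40–59: 6048 * 0.928 = 5613
60–79: 5674 * 0.95 = 5390
Population now: 0–19=2998, 20–39=3612, 40–59=5613, 60–79=5390
Scenario B total after 4 periods: 17613
Difference B − A = 17613 − 20018 = -2405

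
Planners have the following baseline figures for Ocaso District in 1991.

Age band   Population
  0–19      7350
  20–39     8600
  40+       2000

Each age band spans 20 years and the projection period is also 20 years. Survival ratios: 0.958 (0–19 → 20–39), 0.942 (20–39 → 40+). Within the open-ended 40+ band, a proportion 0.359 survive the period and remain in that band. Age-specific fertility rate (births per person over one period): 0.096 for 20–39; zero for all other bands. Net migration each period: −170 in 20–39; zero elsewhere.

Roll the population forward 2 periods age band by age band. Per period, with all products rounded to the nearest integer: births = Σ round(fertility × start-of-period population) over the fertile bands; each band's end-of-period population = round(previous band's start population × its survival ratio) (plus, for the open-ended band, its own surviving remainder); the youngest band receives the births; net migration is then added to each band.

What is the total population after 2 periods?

(Bands numbered youngest = 1 to oldest = 3.)
Period 1.
Births: 8600 * 0.096 = 826
Band 2: 7350 * 0.958 = 7041
Band 3: 8600 * 0.942 + 2000 * 0.359 = 8101 + 718 = 8819
Net migration: Band 2 − 170 → 6871
End of period: [826, 6871, 8819]
Period 2.
Births: 6871 * 0.096 = 660
Band 2: 826 * 0.958 = 791
Band 3: 6871 * 0.942 + 8819 * 0.359 = 6472 + 3166 = 9638
Net migration: Band 2 − 170 → 621
End of period: [660, 621, 9638]
Total after period 2: 660 + 621 + 9638 = 10919

10919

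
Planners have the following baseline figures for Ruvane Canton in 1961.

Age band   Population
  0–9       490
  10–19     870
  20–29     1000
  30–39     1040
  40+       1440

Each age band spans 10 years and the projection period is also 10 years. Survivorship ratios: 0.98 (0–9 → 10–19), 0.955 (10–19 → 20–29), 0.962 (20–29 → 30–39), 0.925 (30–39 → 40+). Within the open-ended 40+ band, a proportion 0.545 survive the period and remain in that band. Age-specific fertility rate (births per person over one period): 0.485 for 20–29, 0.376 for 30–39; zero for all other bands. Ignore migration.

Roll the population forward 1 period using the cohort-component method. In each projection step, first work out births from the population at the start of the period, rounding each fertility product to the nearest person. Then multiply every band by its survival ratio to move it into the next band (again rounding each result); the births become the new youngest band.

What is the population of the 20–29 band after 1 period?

831

(Bands numbered youngest = 1 to oldest = 5.)
After projecting period 1:
Births: 1000 × 0.485 = 485  |  1040 × 0.376 = 391 — total 876
Band 2: 490 × 0.98 = 480
Band 3: 870 × 0.955 = 831
Band 4: 1000 × 0.962 = 962
Band 5: 1040 × 0.925 + 1440 × 0.545 = 962 + 785 = 1747
→ [876, 480, 831, 962, 1747]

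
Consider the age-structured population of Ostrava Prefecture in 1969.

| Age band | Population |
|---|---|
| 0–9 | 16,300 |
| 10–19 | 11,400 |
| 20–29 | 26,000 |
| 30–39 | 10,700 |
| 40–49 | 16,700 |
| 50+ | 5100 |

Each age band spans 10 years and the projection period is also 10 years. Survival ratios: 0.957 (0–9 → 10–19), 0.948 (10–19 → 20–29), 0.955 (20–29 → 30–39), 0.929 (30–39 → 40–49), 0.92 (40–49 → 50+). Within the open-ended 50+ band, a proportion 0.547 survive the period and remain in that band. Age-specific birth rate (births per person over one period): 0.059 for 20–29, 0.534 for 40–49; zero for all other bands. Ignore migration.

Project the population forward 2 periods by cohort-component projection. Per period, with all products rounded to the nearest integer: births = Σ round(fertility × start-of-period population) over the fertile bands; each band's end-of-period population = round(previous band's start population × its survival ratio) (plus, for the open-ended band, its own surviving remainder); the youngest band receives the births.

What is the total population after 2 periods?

— Period 1 —
Births: 26000 × 0.059 = 1534, 16700 × 0.534 = 8918 ⇒ total 10452
10–19: 16300 × 0.957 = 15599
20–29: 11400 × 0.948 = 10807
30–39: 26000 × 0.955 = 24830
40–49: 10700 × 0.929 = 9940
50+: 16700 × 0.92 + 5100 × 0.547 = 15364 + 2790 = 18154
Population now: 0–9=10452, 10–19=15599, 20–29=10807, 30–39=24830, 40–49=9940, 50+=18154
— Period 2 —
Births: 10807 × 0.059 = 638, 9940 × 0.534 = 5308 ⇒ total 5946
10–19: 10452 × 0.957 = 10003
20–29: 15599 × 0.948 = 14788
30–39: 10807 × 0.955 = 10321
40–49: 24830 × 0.929 = 23067
50+: 9940 × 0.92 + 18154 × 0.547 = 9145 + 9930 = 19075
Population now: 0–9=5946, 10–19=10003, 20–29=14788, 30–39=10321, 40–49=23067, 50+=19075
Total after period 2: 5946 + 10003 + 14788 + 10321 + 23067 + 19075 = 83200

83200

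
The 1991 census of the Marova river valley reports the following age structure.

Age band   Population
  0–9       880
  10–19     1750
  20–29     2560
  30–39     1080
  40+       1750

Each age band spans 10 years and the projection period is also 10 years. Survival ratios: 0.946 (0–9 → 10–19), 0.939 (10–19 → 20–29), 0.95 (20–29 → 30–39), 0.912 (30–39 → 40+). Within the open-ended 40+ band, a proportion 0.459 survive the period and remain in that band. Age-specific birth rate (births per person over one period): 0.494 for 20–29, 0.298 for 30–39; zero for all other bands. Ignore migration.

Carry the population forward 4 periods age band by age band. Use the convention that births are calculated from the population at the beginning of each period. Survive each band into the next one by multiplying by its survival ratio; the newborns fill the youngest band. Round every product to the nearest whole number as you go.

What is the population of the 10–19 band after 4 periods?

After projecting period 1:
Births: 2560 × 0.494 = 1265, 1080 × 0.298 = 322 — total 1587
10–19: 880 × 0.946 = 832
20–29: 1750 × 0.939 = 1643
30–39: 2560 × 0.95 = 2432
40+: 1080 × 0.912 + 1750 × 0.459 = 985 + 803 = 1788
Giving 1587 / 832 / 1643 / 2432 / 1788.
After projecting period 2:
Births: 1643 × 0.494 = 812, 2432 × 0.298 = 725 — total 1537
10–19: 1587 × 0.946 = 1501
20–29: 832 × 0.939 = 781
30–39: 1643 × 0.95 = 1561
40+: 2432 × 0.912 + 1788 × 0.459 = 2218 + 821 = 3039
Giving 1537 / 1501 / 781 / 1561 / 3039.
After projecting period 3:
Births: 781 × 0.494 = 386, 1561 × 0.298 = 465 — total 851
10–19: 1537 × 0.946 = 1454
20–29: 1501 × 0.939 = 1409
30–39: 781 × 0.95 = 742
40+: 1561 × 0.912 + 3039 × 0.459 = 1424 + 1395 = 2819
Giving 851 / 1454 / 1409 / 742 / 2819.
After projecting period 4:
Births: 1409 × 0.494 = 696, 742 × 0.298 = 221 — total 917
10–19: 851 × 0.946 = 805
20–29: 1454 × 0.939 = 1365
30–39: 1409 × 0.95 = 1339
40+: 742 × 0.912 + 2819 × 0.459 = 677 + 1294 = 1971
Giving 917 / 805 / 1365 / 1339 / 1971.

805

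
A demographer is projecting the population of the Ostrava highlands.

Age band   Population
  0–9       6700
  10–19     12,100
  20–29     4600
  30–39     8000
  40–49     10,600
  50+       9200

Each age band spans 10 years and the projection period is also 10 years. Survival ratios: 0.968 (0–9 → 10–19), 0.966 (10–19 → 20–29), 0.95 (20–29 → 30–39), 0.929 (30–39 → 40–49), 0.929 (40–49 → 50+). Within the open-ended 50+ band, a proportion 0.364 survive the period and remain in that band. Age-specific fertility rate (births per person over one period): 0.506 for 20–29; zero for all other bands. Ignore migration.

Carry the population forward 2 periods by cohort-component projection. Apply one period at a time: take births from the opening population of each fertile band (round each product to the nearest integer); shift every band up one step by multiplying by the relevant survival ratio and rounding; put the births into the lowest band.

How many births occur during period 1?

Numbering the groups 1..6 from youngest to oldest:
Period 1.
Births: 4600 * 0.506 = 2328
Group 2: 6700 * 0.968 = 6486
Group 3: 12100 * 0.966 = 11689
Group 4: 4600 * 0.95 = 4370
Group 5: 8000 * 0.929 = 7432
Group 6: 10600 * 0.929 + 9200 * 0.364 = 9847 + 3349 = 13196
→ [2328, 6486, 11689, 4370, 7432, 13196]

2328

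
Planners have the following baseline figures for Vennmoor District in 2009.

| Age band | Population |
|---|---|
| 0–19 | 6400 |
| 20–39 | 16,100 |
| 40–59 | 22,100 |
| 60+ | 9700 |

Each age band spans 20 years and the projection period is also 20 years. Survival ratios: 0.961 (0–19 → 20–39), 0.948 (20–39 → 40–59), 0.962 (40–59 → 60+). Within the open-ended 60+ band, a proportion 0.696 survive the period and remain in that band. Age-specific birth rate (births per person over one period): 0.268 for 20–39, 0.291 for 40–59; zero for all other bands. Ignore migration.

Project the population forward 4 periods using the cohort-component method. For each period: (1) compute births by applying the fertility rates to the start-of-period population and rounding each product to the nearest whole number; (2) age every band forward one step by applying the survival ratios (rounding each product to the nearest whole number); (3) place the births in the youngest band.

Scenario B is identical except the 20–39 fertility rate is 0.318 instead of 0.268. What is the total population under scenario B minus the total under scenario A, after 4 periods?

2318

Let group 1 be 0–19 through group 4 = 60+.
Period 1:
Births: 16100 × 0.268 = 4315  |  22100 × 0.291 = 6431 — total 10746
Group 2: 6400 × 0.961 = 6150
Group 3: 16100 × 0.948 = 15263
Group 4: 22100 × 0.962 + 9700 × 0.696 = 21260 + 6751 = 28011
Population now: 0–19=10746, 20–39=6150, 40–59=15263, 60+=28011
Period 2:
Births: 6150 × 0.268 = 1648  |  15263 × 0.291 = 4442 — total 6090
Group 2: 10746 × 0.961 = 10327
Group 3: 6150 × 0.948 = 5830
Group 4: 15263 × 0.962 + 28011 × 0.696 = 14683 + 19496 = 34179
Population now: 0–19=6090, 20–39=10327, 40–59=5830, 60+=34179
Period 3:
Births: 10327 × 0.268 = 2768  |  5830 × 0.291 = 1697 — total 4465
Group 2: 6090 × 0.961 = 5852
Group 3: 10327 × 0.948 = 9790
Group 4: 5830 × 0.962 + 34179 × 0.696 = 5608 + 23789 = 29397
Population now: 0–19=4465, 20–39=5852, 40–59=9790, 60+=29397
Period 4:
Births: 5852 × 0.268 = 1568  |  9790 × 0.291 = 2849 — total 4417
Group 2: 4465 × 0.961 = 4291
Group 3: 5852 × 0.948 = 5548
Group 4: 9790 × 0.962 + 29397 × 0.696 = 9418 + 20460 = 29878
Population now: 0–19=4417, 20–39=4291, 40–59=5548, 60+=29878
Scenario A total after 4 periods: 44134
Scenario B projection —
Period 1:
Births: 16100 × 0.318 = 5120  |  22100 × 0.291 = 6431 — total 11551
Group 2: 6400 × 0.961 = 6150
Group 3: 16100 × 0.948 = 15263
Group 4: 22100 × 0.962 + 9700 × 0.696 = 21260 + 6751 = 28011
Population now: 0–19=11551, 20–39=6150, 40–59=15263, 60+=28011
Period 2:
Births: 6150 × 0.318 = 1956  |  15263 × 0.291 = 4442 — total 6398
Group 2: 11551 × 0.961 = 11101
Group 3: 6150 × 0.948 = 5830
Group 4: 15263 × 0.962 + 28011 × 0.696 = 14683 + 19496 = 34179
Population now: 0–19=6398, 20–39=11101, 40–59=5830, 60+=34179
Period 3:
Births: 11101 × 0.318 = 3530  |  5830 × 0.291 = 1697 — total 5227
Group 2: 6398 × 0.961 = 6148
Group 3: 11101 × 0.948 = 10524
Group 4: 5830 × 0.962 + 34179 × 0.696 = 5608 + 23789 = 29397
Population now: 0–19=5227, 20–39=6148, 40–59=10524, 60+=29397
Period 4:
Births: 6148 × 0.318 = 1955  |  10524 × 0.291 = 3062 — total 5017
Group 2: 5227 × 0.961 = 5023
Group 3: 6148 × 0.948 = 5828
Group 4: 10524 × 0.962 + 29397 × 0.696 = 10124 + 20460 = 30584
Population now: 0–19=5017, 20–39=5023, 40–59=5828, 60+=30584
Scenario B total after 4 periods: 46452
Difference B − A = 46452 − 44134 = 2318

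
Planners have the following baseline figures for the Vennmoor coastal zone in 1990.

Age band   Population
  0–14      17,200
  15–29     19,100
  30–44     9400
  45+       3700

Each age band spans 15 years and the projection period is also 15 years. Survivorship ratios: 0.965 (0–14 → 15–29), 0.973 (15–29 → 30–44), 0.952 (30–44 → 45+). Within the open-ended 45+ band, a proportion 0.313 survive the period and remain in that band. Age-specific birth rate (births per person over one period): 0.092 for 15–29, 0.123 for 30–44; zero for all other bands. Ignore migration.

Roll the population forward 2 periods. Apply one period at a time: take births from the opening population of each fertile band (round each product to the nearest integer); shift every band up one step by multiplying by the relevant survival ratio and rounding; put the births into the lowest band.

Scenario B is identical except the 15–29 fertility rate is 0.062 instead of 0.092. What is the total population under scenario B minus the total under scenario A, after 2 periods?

After projecting period 1:
Births: 19100 × 0.092 = 1757 ; 9400 × 0.123 = 1156 — total 2913
15–29: 17200 × 0.965 = 16598
30–44: 19100 × 0.973 = 18584
45+: 9400 × 0.952 + 3700 × 0.313 = 8949 + 1158 = 10107
End of period: [2913, 16598, 18584, 10107]
After projecting period 2:
Births: 16598 × 0.092 = 1527 ; 18584 × 0.123 = 2286 — total 3813
15–29: 2913 × 0.965 = 2811
30–44: 16598 × 0.973 = 16150
45+: 18584 × 0.952 + 10107 × 0.313 = 17692 + 3163 = 20855
End of period: [3813, 2811, 16150, 20855]
Scenario A total after 2 periods: 43629
Scenario B projection —
After projecting period 1:
Births: 19100 × 0.062 = 1184 ; 9400 × 0.123 = 1156 — total 2340
15–29: 17200 × 0.965 = 16598
30–44: 19100 × 0.973 = 18584
45+: 9400 × 0.952 + 3700 × 0.313 = 8949 + 1158 = 10107
End of period: [2340, 16598, 18584, 10107]
After projecting period 2:
Births: 16598 × 0.062 = 1029 ; 18584 × 0.123 = 2286 — total 3315
15–29: 2340 × 0.965 = 2258
30–44: 16598 × 0.973 = 16150
45+: 18584 × 0.952 + 10107 × 0.313 = 17692 + 3163 = 20855
End of period: [3315, 2258, 16150, 20855]
Scenario B total after 2 periods: 42578
Difference B − A = 42578 − 43629 = -1051

-1051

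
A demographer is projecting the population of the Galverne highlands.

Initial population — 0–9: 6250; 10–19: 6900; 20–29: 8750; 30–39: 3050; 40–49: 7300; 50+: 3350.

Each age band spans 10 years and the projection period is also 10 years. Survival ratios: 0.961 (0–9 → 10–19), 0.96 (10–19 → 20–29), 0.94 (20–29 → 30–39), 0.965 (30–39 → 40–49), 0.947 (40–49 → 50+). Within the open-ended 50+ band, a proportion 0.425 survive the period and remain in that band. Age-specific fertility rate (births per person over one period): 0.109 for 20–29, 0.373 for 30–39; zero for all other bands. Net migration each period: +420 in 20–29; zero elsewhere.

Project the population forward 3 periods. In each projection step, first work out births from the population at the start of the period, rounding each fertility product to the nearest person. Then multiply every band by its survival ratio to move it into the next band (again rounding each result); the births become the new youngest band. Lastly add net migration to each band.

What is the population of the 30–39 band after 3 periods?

After projecting period 1:
Births: 8750 × 0.109 = 954, 3050 × 0.373 = 1138 — total 2092
10–19: 6250 × 0.961 = 6006
20–29: 6900 × 0.96 = 6624
30–39: 8750 × 0.94 = 8225
40–49: 3050 × 0.965 = 2943
50+: 7300 × 0.947 + 3350 × 0.425 = 6913 + 1424 = 8337
Net migration: 20–29 + 420 → 7044
Population now: 0–9=2092, 10–19=6006, 20–29=7044, 30–39=8225, 40–49=2943, 50+=8337
After projecting period 2:
Births: 7044 × 0.109 = 768, 8225 × 0.373 = 3068 — total 3836
10–19: 2092 × 0.961 = 2010
20–29: 6006 × 0.96 = 5766
30–39: 7044 × 0.94 = 6621
40–49: 8225 × 0.965 = 7937
50+: 2943 × 0.947 + 8337 × 0.425 = 2787 + 3543 = 6330
Net migration: 20–29 + 420 → 6186
Population now: 0–9=3836, 10–19=2010, 20–29=6186, 30–39=6621, 40–49=7937, 50+=6330
After projecting period 3:
Births: 6186 × 0.109 = 674, 6621 × 0.373 = 2470 — total 3144
10–19: 3836 × 0.961 = 3686
20–29: 2010 × 0.96 = 1930
30–39: 6186 × 0.94 = 5815
40–49: 6621 × 0.965 = 6389
50+: 7937 × 0.947 + 6330 × 0.425 = 7516 + 2690 = 10206
Net migration: 20–29 + 420 → 2350
Population now: 0–9=3144, 10–19=3686, 20–29=2350, 30–39=5815, 40–49=6389, 50+=10206

5815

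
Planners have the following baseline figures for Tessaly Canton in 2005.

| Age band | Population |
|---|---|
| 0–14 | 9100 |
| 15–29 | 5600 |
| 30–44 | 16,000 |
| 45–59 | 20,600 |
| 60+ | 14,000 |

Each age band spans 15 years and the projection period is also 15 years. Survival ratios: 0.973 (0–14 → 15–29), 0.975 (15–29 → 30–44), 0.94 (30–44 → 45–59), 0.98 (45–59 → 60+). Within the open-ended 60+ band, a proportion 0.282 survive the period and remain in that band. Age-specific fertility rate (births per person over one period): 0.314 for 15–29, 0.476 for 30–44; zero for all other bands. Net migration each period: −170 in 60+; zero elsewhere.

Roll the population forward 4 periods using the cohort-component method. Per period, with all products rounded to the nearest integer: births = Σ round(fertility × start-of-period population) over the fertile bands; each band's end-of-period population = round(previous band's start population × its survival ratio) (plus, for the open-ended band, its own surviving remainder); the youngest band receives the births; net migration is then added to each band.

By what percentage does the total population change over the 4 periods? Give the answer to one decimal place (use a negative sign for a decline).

Call the bands 1 to 5, youngest first.
[period 1]
Births: 5600 × 0.314 = 1758, 16000 × 0.476 = 7616 — total 9374
Band 2: 9100 × 0.973 = 8854
Band 3: 5600 × 0.975 = 5460
Band 4: 16000 × 0.94 = 15040
Band 5: 20600 × 0.98 + 14000 × 0.282 = 20188 + 3948 = 24136
Net migration: Band 5 − 170 → 23966
→ [9374, 8854, 5460, 15040, 23966]
[period 2]
Births: 8854 × 0.314 = 2780, 5460 × 0.476 = 2599 — total 5379
Band 2: 9374 × 0.973 = 9121
Band 3: 8854 × 0.975 = 8633
Band 4: 5460 × 0.94 = 5132
Band 5: 15040 × 0.98 + 23966 × 0.282 = 14739 + 6758 = 21497
Net migration: Band 5 − 170 → 21327
→ [5379, 9121, 8633, 5132, 21327]
[period 3]
Births: 9121 × 0.314 = 2864, 8633 × 0.476 = 4109 — total 6973
Band 2: 5379 × 0.973 = 5234
Band 3: 9121 × 0.975 = 8893
Band 4: 8633 × 0.94 = 8115
Band 5: 5132 × 0.98 + 21327 × 0.282 = 5029 + 6014 = 11043
Net migration: Band 5 − 170 → 10873
→ [6973, 5234, 8893, 8115, 10873]
[period 4]
Births: 5234 × 0.314 = 1643, 8893 × 0.476 = 4233 — total 5876
Band 2: 6973 × 0.973 = 6785
Band 3: 5234 × 0.975 = 5103
Band 4: 8893 × 0.94 = 8359
Band 5: 8115 × 0.98 + 10873 × 0.282 = 7953 + 3066 = 11019
Net migration: Band 5 − 170 → 10849
→ [5876, 6785, 5103, 8359, 10849]
Total: 65300 → 36972; change = -28328; percentage change = -43.4%

-43.4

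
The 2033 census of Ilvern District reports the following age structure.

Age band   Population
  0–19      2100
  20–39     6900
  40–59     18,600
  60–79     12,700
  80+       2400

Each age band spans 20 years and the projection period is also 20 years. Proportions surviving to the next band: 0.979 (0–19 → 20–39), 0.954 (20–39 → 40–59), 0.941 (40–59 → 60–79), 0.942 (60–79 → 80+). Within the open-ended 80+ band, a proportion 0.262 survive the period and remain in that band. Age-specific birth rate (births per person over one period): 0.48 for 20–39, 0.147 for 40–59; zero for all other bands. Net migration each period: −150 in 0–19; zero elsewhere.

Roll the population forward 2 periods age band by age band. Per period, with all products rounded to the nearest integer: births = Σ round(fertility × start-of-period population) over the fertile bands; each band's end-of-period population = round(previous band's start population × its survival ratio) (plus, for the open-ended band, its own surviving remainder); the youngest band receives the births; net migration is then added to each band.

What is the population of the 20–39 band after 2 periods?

5772

Call the groups 1 to 5, youngest first.
Period 1.
Births: 6900 × 0.48 = 3312, 18600 × 0.147 = 2734 ⇒ total 6046
Group 2: 2100 × 0.979 = 2056
Group 3: 6900 × 0.954 = 6583
Group 4: 18600 × 0.941 = 17503
Group 5: 12700 × 0.942 + 2400 × 0.262 = 11963 + 629 = 12592
Net migration: Group 1 − 150 → 5896
End of period: [5896, 2056, 6583, 17503, 12592]
Period 2.
Births: 2056 × 0.48 = 987, 6583 × 0.147 = 968 ⇒ total 1955
Group 2: 5896 × 0.979 = 5772
Group 3: 2056 × 0.954 = 1961
Group 4: 6583 × 0.941 = 6195
Group 5: 17503 × 0.942 + 12592 × 0.262 = 16488 + 3299 = 19787
Net migration: Group 1 − 150 → 1805
End of period: [1805, 5772, 1961, 6195, 19787]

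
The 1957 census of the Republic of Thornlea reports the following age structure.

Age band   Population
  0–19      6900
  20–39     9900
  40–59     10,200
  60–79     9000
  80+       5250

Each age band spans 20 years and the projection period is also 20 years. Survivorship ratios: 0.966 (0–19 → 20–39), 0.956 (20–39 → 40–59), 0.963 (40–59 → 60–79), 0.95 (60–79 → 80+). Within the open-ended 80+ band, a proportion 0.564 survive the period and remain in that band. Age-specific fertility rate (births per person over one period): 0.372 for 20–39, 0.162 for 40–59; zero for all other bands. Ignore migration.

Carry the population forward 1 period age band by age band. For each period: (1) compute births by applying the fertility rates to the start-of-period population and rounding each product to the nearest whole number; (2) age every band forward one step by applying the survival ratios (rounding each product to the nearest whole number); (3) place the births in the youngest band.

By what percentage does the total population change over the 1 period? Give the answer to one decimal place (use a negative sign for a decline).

— Period 1 —
Births: 9900 × 0.372 = 3683, 10200 × 0.162 = 1652 → 5335
20–39: 6900 × 0.966 = 6665
40–59: 9900 × 0.956 = 9464
60–79: 10200 × 0.963 = 9823
80+: 9000 × 0.95 + 5250 × 0.564 = 8550 + 2961 = 11511
Population now: 0–19=5335, 20–39=6665, 40–59=9464, 60–79=9823, 80+=11511
Total: 41250 → 42798; change = 1548; percentage change = 3.8%

3.8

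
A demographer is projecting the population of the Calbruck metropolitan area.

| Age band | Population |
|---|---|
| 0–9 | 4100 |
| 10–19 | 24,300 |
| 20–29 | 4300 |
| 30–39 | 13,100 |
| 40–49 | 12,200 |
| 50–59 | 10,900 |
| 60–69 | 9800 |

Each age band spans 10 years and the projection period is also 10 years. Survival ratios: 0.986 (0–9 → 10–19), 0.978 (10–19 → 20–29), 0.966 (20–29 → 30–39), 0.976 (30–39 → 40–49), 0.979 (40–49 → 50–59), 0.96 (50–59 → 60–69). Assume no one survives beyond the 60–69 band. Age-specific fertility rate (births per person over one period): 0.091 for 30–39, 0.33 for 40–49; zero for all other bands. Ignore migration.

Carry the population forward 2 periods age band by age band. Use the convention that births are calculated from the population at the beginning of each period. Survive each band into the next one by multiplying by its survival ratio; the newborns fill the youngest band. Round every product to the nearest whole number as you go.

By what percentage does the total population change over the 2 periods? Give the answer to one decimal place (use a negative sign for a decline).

Numbering the groups 1..7 from youngest to oldest:
— Period 1 —
Births: 13100 × 0.091 = 1192, 12200 × 0.33 = 4026 ⇒ total 5218
Group 2: 4100 × 0.986 = 4043
Group 3: 24300 × 0.978 = 23765
Group 4: 4300 × 0.966 = 4154
Group 5: 13100 × 0.976 = 12786
Group 6: 12200 × 0.979 = 11944
Group 7: 10900 × 0.96 = 10464
→ [5218, 4043, 23765, 4154, 12786, 11944, 10464]
— Period 2 —
Births: 4154 × 0.091 = 378, 12786 × 0.33 = 4219 ⇒ total 4597
Group 2: 5218 × 0.986 = 5145
Group 3: 4043 × 0.978 = 3954
Group 4: 23765 × 0.966 = 22957
Group 5: 4154 × 0.976 = 4054
Group 6: 12786 × 0.979 = 12517
Group 7: 11944 × 0.96 = 11466
→ [4597, 5145, 3954, 22957, 4054, 12517, 11466]
Total: 78700 → 64690; change = -14010; percentage change = -17.8%

-17.8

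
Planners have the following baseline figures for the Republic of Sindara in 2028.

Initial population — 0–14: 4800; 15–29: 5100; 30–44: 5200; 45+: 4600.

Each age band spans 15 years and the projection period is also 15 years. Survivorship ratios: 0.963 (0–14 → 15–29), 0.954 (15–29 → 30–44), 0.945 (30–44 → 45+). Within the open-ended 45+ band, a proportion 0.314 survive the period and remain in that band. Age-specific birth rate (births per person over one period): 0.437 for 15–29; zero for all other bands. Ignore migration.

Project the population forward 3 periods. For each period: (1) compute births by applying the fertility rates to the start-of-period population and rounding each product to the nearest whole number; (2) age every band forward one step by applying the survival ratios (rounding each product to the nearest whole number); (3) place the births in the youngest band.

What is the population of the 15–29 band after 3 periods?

1945

Let band 1 be 0–14 through band 4 = 45+.
After projecting period 1:
Births: 5100 × 0.437 = 2229
Band 2: 4800 × 0.963 = 4622
Band 3: 5100 × 0.954 = 4865
Band 4: 5200 × 0.945 + 4600 × 0.314 = 4914 + 1444 = 6358
→ [2229, 4622, 4865, 6358]
After projecting period 2:
Births: 4622 × 0.437 = 2020
Band 2: 2229 × 0.963 = 2147
Band 3: 4622 × 0.954 = 4409
Band 4: 4865 × 0.945 + 6358 × 0.314 = 4597 + 1996 = 6593
→ [2020, 2147, 4409, 6593]
After projecting period 3:
Births: 2147 × 0.437 = 938
Band 2: 2020 × 0.963 = 1945
Band 3: 2147 × 0.954 = 2048
Band 4: 4409 × 0.945 + 6593 × 0.314 = 4167 + 2070 = 6237
→ [938, 1945, 2048, 6237]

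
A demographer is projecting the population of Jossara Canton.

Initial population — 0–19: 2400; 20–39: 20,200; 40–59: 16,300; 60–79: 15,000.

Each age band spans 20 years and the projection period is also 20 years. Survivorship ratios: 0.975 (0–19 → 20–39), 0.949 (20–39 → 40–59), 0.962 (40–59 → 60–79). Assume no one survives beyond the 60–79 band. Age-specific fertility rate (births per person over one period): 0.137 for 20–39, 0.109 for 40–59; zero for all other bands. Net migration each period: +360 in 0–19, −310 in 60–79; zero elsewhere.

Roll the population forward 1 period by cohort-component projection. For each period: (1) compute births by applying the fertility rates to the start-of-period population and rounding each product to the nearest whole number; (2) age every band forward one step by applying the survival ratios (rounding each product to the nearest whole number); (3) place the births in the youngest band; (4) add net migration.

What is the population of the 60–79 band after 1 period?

15371

Period 1.
Births: 20200 × 0.137 = 2767  |  16300 × 0.109 = 1777 → 4544
20–39: 2400 × 0.975 = 2340
40–59: 20200 × 0.949 = 19170
60–79: 16300 × 0.962 = 15681
Net migration: 0–19 + 360 → 4904; 60–79 − 310 → 15371
End of period: [4904, 2340, 19170, 15371]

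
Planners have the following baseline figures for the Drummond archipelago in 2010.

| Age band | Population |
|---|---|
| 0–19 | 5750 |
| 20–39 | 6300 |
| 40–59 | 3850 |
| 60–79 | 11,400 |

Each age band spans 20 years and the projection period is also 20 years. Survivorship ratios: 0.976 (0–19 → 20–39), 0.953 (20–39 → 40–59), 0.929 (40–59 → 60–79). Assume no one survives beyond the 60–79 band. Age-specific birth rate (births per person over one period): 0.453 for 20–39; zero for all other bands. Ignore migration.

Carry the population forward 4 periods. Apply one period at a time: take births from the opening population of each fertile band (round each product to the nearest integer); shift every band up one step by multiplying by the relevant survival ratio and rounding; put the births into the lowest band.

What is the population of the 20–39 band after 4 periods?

1232

Call the groups 1 to 4, youngest first.
After projecting period 1:
Births: 6300 × 0.453 = 2854
Group 2: 5750 × 0.976 = 5612
Group 3: 6300 × 0.953 = 6004
Group 4: 3850 × 0.929 = 3577
Giving 2854 / 5612 / 6004 / 3577.
After projecting period 2:
Births: 5612 × 0.453 = 2542
Group 2: 2854 × 0.976 = 2786
Group 3: 5612 × 0.953 = 5348
Group 4: 6004 × 0.929 = 5578
Giving 2542 / 2786 / 5348 / 5578.
After projecting period 3:
Births: 2786 × 0.453 = 1262
Group 2: 2542 × 0.976 = 2481
Group 3: 2786 × 0.953 = 2655
Group 4: 5348 × 0.929 = 4968
Giving 1262 / 2481 / 2655 / 4968.
After projecting period 4:
Births: 2481 × 0.453 = 1124
Group 2: 1262 × 0.976 = 1232
Group 3: 2481 × 0.953 = 2364
Group 4: 2655 × 0.929 = 2466
Giving 1124 / 1232 / 2364 / 2466.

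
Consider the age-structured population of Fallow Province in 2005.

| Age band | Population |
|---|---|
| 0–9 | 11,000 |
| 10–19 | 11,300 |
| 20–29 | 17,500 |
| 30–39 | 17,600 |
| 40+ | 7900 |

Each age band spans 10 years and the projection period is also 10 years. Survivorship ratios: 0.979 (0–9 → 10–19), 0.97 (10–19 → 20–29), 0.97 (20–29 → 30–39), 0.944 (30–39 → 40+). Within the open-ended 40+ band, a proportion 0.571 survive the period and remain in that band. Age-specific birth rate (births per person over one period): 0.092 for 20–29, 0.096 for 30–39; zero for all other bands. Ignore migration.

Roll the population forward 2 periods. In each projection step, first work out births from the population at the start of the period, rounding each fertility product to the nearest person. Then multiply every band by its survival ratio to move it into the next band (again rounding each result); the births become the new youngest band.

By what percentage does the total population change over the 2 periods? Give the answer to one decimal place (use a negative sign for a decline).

-15.7

Numbering the bands 1..5 from youngest to oldest:
After projecting period 1:
Births: 17500 * 0.092 = 1610 ; 17600 * 0.096 = 1690 ⇒ total 3300
Band 2: 11000 * 0.979 = 10769
Band 3: 11300 * 0.97 = 10961
Band 4: 17500 * 0.97 = 16975
Band 5: 17600 * 0.944 + 7900 * 0.571 = 16614 + 4511 = 21125
Giving 3300 / 10769 / 10961 / 16975 / 21125.
After projecting period 2:
Births: 10961 * 0.092 = 1008 ; 16975 * 0.096 = 1630 ⇒ total 2638
Band 2: 3300 * 0.979 = 3231
Band 3: 10769 * 0.97 = 10446
Band 4: 10961 * 0.97 = 10632
Band 5: 16975 * 0.944 + 21125 * 0.571 = 16024 + 12062 = 28086
Giving 2638 / 3231 / 10446 / 10632 / 28086.
Total: 65300 → 55033; change = -10267; percentage change = -15.7%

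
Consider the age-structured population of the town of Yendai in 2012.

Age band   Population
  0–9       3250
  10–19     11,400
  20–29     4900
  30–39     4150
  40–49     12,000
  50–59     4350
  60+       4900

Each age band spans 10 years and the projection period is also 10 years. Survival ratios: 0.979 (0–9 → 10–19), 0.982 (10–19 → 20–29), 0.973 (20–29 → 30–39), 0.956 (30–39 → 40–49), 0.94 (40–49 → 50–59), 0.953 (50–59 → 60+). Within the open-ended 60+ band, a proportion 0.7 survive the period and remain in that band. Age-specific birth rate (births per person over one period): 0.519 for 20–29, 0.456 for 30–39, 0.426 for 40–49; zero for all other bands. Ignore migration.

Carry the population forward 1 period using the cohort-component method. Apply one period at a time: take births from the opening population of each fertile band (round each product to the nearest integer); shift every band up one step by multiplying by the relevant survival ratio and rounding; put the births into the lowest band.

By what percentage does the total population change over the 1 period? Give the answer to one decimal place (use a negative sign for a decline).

14.6

— Period 1 —
Births: 4900 × 0.519 = 2543  |  4150 × 0.456 = 1892  |  12000 × 0.426 = 5112 — total 9547
10–19: 3250 × 0.979 = 3182
20–29: 11400 × 0.982 = 11195
30–39: 4900 × 0.973 = 4768
40–49: 4150 × 0.956 = 3967
50–59: 12000 × 0.94 = 11280
60+: 4350 × 0.953 + 4900 × 0.7 = 4146 + 3430 = 7576
→ [9547, 3182, 11195, 4768, 3967, 11280, 7576]
Total: 44950 → 51515; change = 6565; percentage change = 14.6%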